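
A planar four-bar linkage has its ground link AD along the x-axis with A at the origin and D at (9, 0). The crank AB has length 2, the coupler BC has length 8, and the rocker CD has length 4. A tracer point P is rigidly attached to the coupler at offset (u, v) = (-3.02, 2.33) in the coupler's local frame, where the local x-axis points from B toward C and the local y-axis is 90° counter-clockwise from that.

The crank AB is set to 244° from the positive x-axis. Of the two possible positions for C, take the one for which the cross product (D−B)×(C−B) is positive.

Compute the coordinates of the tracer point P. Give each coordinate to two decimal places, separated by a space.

-4.68 -1.45

A=(0,0), D=(9.00,0)
B = A + 2.00·(cos244°, sin244°) = (-0.8767, -1.7976)
|BD| = 10.0390
circle(B,8.00) ∩ circle(D,4.00): a=7.4102, h=3.0148
  candidates: C₊=(5.8738,2.4954) cross=30.266; C₋=(6.9535,-3.4368) cross=-30.266
  mode + wants cross > 0 → take C=(5.8738,2.4954) (cross=30.266)
ex = (C−B)/|BC| = (0.8438,0.5366); ey = (-0.5366,0.8438)
P = B + -3.02·ex + 2.33·ey = (-4.6754,-1.4521)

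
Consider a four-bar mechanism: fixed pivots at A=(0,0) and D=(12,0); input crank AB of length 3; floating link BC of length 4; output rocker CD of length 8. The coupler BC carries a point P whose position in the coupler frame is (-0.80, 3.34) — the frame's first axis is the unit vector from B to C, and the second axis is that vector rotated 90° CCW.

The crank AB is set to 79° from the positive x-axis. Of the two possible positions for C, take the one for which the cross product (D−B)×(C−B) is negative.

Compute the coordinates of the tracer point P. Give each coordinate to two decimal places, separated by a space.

1.51 6.25

A=(0,0), D=(12.00,0)
B = A + 3.00·(cos79°, sin79°) = (0.5724, 2.9449)
|BD| = 11.8009
circle(B,4.00) ∩ circle(D,8.00): a=3.8667, h=1.0239
  candidates: C₊=(4.5723,2.9715) cross=12.084; C₋=(4.0613,0.9884) cross=-12.084
  mode - wants cross < 0 → take C=(4.0613,0.9884) (cross=-12.084)
ex = (C−B)/|BC| = (0.8722,-0.4891); ey = (0.4891,0.8722)
P = B + -0.80·ex + 3.34·ey = (1.5083,6.2494)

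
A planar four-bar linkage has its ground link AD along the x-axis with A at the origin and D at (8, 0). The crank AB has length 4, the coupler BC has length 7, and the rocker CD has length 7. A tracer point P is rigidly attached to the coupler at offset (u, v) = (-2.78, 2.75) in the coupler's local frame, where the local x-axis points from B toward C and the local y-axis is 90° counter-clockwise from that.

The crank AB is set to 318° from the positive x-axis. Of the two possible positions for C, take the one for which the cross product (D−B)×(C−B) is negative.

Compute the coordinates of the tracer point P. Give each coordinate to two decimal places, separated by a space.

A=(0,0), D=(8.00,0)
B = A + 4.00·(cos318°, sin318°) = (2.9726, -2.6765)
|BD| = 5.6955
circle(B,7.00) ∩ circle(D,7.00): a=2.8478, h=6.3946
  candidates: C₊=(2.4813,4.3062) cross=36.420; C₋=(8.4913,-6.9827) cross=-36.420
  mode - wants cross < 0 → take C=(8.4913,-6.9827) (cross=-36.420)
ex = (C−B)/|BC| = (0.7884,-0.6152); ey = (0.6152,0.7884)
P = B + -2.78·ex + 2.75·ey = (2.4726,1.2017)

2.47 1.20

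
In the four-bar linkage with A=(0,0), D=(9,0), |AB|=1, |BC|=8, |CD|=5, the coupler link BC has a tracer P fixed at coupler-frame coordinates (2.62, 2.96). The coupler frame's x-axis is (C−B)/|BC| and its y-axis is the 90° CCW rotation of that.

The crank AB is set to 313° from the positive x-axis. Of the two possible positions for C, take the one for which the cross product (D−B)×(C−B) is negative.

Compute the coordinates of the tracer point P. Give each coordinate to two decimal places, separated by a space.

4.44 0.49

A=(0,0), D=(9.00,0)
B = A + 1.00·(cos313°, sin313°) = (0.6820, -0.7314)
|BD| = 8.3501
circle(B,8.00) ∩ circle(D,5.00): a=6.5103, h=4.6492
  candidates: C₊=(6.7601,4.4702) cross=38.822; C₋=(7.5745,-4.7925) cross=-38.822
  mode - wants cross < 0 → take C=(7.5745,-4.7925) (cross=-38.822)
ex = (C−B)/|BC| = (0.8616,-0.5076); ey = (0.5076,0.8616)
P = B + 2.62·ex + 2.96·ey = (4.4419,0.4889)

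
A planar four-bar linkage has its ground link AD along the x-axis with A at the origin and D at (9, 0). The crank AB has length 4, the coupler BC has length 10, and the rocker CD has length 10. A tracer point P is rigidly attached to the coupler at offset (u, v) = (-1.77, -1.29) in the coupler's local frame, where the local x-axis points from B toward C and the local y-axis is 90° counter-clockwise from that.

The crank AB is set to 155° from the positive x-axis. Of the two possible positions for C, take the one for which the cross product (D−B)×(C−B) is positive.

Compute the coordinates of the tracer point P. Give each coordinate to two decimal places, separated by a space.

A=(0,0), D=(9.00,0)
B = A + 4.00·(cos155°, sin155°) = (-3.6252, 1.6905)
|BD| = 12.7379
circle(B,10.00) ∩ circle(D,10.00): a=6.3690, h=7.7095
  candidates: C₊=(3.7105,8.4865) cross=98.203; C₋=(1.6642,-6.7961) cross=-98.203
  mode + wants cross > 0 → take C=(3.7105,8.4865) (cross=98.203)
ex = (C−B)/|BC| = (0.7336,0.6796); ey = (-0.6796,0.7336)
P = B + -1.77·ex + -1.29·ey = (-4.0470,-0.4587)

-4.05 -0.46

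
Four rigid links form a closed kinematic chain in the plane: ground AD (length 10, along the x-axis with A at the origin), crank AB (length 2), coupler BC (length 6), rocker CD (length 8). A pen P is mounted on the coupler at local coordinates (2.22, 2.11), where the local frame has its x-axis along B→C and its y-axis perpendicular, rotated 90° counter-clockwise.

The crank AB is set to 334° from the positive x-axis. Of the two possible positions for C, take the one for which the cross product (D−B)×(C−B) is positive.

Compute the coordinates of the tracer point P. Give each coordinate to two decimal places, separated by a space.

A=(0,0), D=(10.00,0)
B = A + 2.00·(cos334°, sin334°) = (1.7976, -0.8767)
|BD| = 8.2491
circle(B,6.00) ∩ circle(D,8.00): a=2.4274, h=5.4870
  candidates: C₊=(3.6281,4.8372) cross=45.263; C₋=(4.7944,-6.0747) cross=-45.263
  mode + wants cross > 0 → take C=(3.6281,4.8372) (cross=45.263)
ex = (C−B)/|BC| = (0.3051,0.9523); ey = (-0.9523,0.3051)
P = B + 2.22·ex + 2.11·ey = (0.4655,1.8811)

0.47 1.88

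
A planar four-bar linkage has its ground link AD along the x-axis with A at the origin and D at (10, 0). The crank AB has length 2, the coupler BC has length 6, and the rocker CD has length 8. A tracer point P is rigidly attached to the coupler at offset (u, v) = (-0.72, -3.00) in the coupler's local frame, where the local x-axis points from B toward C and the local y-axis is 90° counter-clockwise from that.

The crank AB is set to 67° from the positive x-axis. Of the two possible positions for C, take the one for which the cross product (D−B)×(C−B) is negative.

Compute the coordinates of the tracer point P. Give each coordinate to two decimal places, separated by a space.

A=(0,0), D=(10.00,0)
B = A + 2.00·(cos67°, sin67°) = (0.7815, 1.8410)
|BD| = 9.4006
circle(B,6.00) ∩ circle(D,8.00): a=3.2110, h=5.0685
  candidates: C₊=(4.9229,6.1825) cross=47.647; C₋=(2.9377,-3.7582) cross=-47.647
  mode - wants cross < 0 → take C=(2.9377,-3.7582) (cross=-47.647)
ex = (C−B)/|BC| = (0.3594,-0.9332); ey = (0.9332,0.3594)
P = B + -0.72·ex + -3.00·ey = (-2.2769,1.4348)

-2.28 1.43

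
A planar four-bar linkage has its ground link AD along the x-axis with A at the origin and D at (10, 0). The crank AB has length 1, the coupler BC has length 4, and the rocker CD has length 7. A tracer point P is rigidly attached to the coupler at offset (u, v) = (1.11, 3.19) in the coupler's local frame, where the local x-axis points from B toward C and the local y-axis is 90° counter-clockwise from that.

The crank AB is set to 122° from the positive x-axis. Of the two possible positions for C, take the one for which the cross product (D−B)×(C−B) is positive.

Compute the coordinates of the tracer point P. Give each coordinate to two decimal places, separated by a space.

A=(0,0), D=(10.00,0)
B = A + 1.00·(cos122°, sin122°) = (-0.5299, 0.8480)
|BD| = 10.5640
circle(B,4.00) ∩ circle(D,7.00): a=3.7201, h=1.4700
  candidates: C₊=(3.2962,2.0146) cross=15.529; C₋=(3.0602,-0.9158) cross=-15.529
  mode + wants cross > 0 → take C=(3.2962,2.0146) (cross=15.529)
ex = (C−B)/|BC| = (0.9565,0.2917); ey = (-0.2917,0.9565)
P = B + 1.11·ex + 3.19·ey = (-0.3985,4.2231)

-0.40 4.22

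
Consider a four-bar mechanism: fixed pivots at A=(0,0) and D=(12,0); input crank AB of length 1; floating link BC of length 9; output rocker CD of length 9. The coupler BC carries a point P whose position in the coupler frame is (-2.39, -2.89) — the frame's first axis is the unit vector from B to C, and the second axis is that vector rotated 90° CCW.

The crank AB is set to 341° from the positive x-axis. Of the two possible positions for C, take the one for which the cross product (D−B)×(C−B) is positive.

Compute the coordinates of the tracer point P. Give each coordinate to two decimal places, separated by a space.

1.86 -3.96

A=(0,0), D=(12.00,0)
B = A + 1.00·(cos341°, sin341°) = (0.9455, -0.3256)
|BD| = 11.0593
circle(B,9.00) ∩ circle(D,9.00): a=5.5296, h=7.1009
  candidates: C₊=(6.2637,6.9351) cross=78.531; C₋=(6.6818,-7.2606) cross=-78.531
  mode + wants cross > 0 → take C=(6.2637,6.9351) (cross=78.531)
ex = (C−B)/|BC| = (0.5909,0.8067); ey = (-0.8067,0.5909)
P = B + -2.39·ex + -2.89·ey = (1.8647,-3.9614)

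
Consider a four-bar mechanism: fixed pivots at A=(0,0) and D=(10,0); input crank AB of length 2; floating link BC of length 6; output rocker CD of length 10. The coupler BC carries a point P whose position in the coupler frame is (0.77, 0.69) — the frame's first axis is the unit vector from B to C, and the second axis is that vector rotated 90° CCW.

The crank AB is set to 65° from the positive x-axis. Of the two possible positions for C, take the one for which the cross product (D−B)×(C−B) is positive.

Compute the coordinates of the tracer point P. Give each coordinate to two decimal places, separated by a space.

0.51 2.79

A=(0,0), D=(10.00,0)
B = A + 2.00·(cos65°, sin65°) = (0.8452, 1.8126)
|BD| = 9.3325
circle(B,6.00) ∩ circle(D,10.00): a=1.2374, h=5.8710
  candidates: C₊=(3.1993,7.3315) cross=54.791; C₋=(0.9187,-4.1869) cross=-54.791
  mode + wants cross > 0 → take C=(3.1993,7.3315) (cross=54.791)
ex = (C−B)/|BC| = (0.3924,0.9198); ey = (-0.9198,0.3924)
P = B + 0.77·ex + 0.69·ey = (0.5127,2.7916)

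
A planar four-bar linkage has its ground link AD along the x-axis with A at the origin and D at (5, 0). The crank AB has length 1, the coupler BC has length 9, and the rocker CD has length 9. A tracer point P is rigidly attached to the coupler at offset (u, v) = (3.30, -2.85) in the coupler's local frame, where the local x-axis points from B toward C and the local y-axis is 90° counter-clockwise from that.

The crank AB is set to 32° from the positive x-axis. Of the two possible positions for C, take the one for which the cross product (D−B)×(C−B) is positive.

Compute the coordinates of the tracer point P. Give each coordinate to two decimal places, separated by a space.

A=(0,0), D=(5.00,0)
B = A + 1.00·(cos32°, sin32°) = (0.8480, 0.5299)
|BD| = 4.1856
circle(B,9.00) ∩ circle(D,9.00): a=2.0928, h=8.7533
  candidates: C₊=(4.0322,8.9478) cross=36.638; C₋=(1.8158,-8.4179) cross=-36.638
  mode + wants cross > 0 → take C=(4.0322,8.9478) (cross=36.638)
ex = (C−B)/|BC| = (0.3538,0.9353); ey = (-0.9353,0.3538)
P = B + 3.30·ex + -2.85·ey = (4.6812,2.6082)

4.68 2.61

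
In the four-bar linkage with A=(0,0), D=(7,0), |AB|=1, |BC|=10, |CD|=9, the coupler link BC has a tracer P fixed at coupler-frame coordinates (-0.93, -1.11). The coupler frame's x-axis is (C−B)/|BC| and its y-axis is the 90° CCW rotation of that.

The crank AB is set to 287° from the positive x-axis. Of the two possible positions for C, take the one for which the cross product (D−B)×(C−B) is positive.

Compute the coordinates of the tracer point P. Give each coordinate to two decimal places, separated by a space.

A=(0,0), D=(7.00,0)
B = A + 1.00·(cos287°, sin287°) = (0.2924, -0.9563)
|BD| = 6.7755
circle(B,10.00) ∩ circle(D,9.00): a=4.7898, h=8.7782
  candidates: C₊=(3.7953,8.4101) cross=59.477; C₋=(6.2733,-8.9706) cross=-59.477
  mode + wants cross > 0 → take C=(3.7953,8.4101) (cross=59.477)
ex = (C−B)/|BC| = (0.3503,0.9366); ey = (-0.9366,0.3503)
P = B + -0.93·ex + -1.11·ey = (1.0063,-2.2162)

1.01 -2.22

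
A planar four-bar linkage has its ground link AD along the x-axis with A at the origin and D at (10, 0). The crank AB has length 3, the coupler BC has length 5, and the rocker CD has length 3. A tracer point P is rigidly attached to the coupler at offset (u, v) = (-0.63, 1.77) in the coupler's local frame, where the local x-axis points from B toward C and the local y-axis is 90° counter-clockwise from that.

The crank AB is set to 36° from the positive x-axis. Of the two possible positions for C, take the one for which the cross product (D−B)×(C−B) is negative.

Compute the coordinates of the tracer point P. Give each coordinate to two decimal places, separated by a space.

A=(0,0), D=(10.00,0)
B = A + 3.00·(cos36°, sin36°) = (2.4271, 1.7634)
|BD| = 7.7755
circle(B,5.00) ∩ circle(D,3.00): a=4.9166, h=0.9092
  candidates: C₊=(7.4218,1.5339) cross=7.070; C₋=(7.0094,-0.2372) cross=-7.070
  mode - wants cross < 0 → take C=(7.0094,-0.2372) (cross=-7.070)
ex = (C−B)/|BC| = (0.9165,-0.4001); ey = (0.4001,0.9165)
P = B + -0.63·ex + 1.77·ey = (2.5579,3.6376)

2.56 3.64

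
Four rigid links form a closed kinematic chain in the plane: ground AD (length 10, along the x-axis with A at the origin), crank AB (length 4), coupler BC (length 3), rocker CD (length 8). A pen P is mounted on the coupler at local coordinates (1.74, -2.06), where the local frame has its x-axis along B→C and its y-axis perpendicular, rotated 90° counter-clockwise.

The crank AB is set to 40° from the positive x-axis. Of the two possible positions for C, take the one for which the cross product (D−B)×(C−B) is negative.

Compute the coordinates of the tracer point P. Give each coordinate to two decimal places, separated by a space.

0.52 1.67

A=(0,0), D=(10.00,0)
B = A + 4.00·(cos40°, sin40°) = (3.0642, 2.5712)
|BD| = 7.3971
circle(B,3.00) ∩ circle(D,8.00): a=-0.0192, h=2.9999
  candidates: C₊=(4.0890,5.3907) cross=22.191; C₋=(2.0035,-0.2351) cross=-22.191
  mode - wants cross < 0 → take C=(2.0035,-0.2351) (cross=-22.191)
ex = (C−B)/|BC| = (-0.3536,-0.9354); ey = (0.9354,-0.3536)
P = B + 1.74·ex + -2.06·ey = (0.5220,1.6719)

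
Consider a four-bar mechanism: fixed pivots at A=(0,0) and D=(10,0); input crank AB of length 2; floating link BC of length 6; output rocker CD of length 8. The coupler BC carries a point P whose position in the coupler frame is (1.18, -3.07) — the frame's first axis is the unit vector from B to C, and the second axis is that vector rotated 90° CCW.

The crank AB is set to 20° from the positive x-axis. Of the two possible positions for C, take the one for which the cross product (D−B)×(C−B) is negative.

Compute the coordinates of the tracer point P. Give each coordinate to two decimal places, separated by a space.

A=(0,0), D=(10.00,0)
B = A + 2.00·(cos20°, sin20°) = (1.8794, 0.6840)
|BD| = 8.1494
circle(B,6.00) ∩ circle(D,8.00): a=2.3568, h=5.5178
  candidates: C₊=(4.6910,5.9845) cross=44.966; C₋=(3.7647,-5.0121) cross=-44.966
  mode - wants cross < 0 → take C=(3.7647,-5.0121) (cross=-44.966)
ex = (C−B)/|BC| = (0.3142,-0.9494); ey = (0.9494,0.3142)
P = B + 1.18·ex + -3.07·ey = (-0.6643,-1.4008)

-0.66 -1.40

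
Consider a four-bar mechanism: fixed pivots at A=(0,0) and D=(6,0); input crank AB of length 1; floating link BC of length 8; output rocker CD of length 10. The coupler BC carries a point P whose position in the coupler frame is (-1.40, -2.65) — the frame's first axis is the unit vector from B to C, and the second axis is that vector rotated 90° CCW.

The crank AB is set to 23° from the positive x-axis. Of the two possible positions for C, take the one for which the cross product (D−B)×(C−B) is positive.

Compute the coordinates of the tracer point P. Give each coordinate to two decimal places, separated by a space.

A=(0,0), D=(6.00,0)
B = A + 1.00·(cos23°, sin23°) = (0.9205, 0.3907)
|BD| = 5.0945
circle(B,8.00) ∩ circle(D,10.00): a=-0.9860, h=7.9390
  candidates: C₊=(0.5463,8.3820) cross=40.445; C₋=(-0.6715,-7.4493) cross=-40.445
  mode + wants cross > 0 → take C=(0.5463,8.3820) (cross=40.445)
ex = (C−B)/|BC| = (-0.0468,0.9989); ey = (-0.9989,-0.0468)
P = B + -1.40·ex + -2.65·ey = (3.6331,-0.8838)

3.63 -0.88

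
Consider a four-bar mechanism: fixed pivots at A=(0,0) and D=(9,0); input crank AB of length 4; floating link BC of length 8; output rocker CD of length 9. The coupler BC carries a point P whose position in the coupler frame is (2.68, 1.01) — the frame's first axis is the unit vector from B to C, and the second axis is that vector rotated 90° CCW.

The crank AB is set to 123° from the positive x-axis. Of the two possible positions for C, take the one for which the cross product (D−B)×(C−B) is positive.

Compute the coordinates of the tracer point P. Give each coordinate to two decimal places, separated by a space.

-0.51 5.68

A=(0,0), D=(9.00,0)
B = A + 4.00·(cos123°, sin123°) = (-2.1786, 3.3547)
|BD| = 11.6711
circle(B,8.00) ∩ circle(D,9.00): a=5.1072, h=6.1576
  candidates: C₊=(4.4831,7.7844) cross=71.866; C₋=(0.9432,-4.0111) cross=-71.866
  mode + wants cross > 0 → take C=(4.4831,7.7844) (cross=71.866)
ex = (C−B)/|BC| = (0.8327,0.5537); ey = (-0.5537,0.8327)
P = B + 2.68·ex + 1.01·ey = (-0.5062,5.6797)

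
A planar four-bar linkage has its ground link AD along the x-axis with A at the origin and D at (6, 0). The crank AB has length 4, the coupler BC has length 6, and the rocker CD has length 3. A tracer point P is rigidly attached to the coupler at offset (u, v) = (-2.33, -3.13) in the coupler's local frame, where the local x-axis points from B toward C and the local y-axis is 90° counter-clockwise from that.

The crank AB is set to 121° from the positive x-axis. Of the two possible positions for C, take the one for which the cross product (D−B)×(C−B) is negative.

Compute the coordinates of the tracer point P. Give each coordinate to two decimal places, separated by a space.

-5.70 2.03

A=(0,0), D=(6.00,0)
B = A + 4.00·(cos121°, sin121°) = (-2.0602, 3.4287)
|BD| = 8.7591
circle(B,6.00) ∩ circle(D,3.00): a=5.9208, h=0.9716
  candidates: C₊=(3.7685,2.0051) cross=8.511; C₋=(3.0079,0.2169) cross=-8.511
  mode - wants cross < 0 → take C=(3.0079,0.2169) (cross=-8.511)
ex = (C−B)/|BC| = (0.8447,-0.5353); ey = (0.5353,0.8447)
P = B + -2.33·ex + -3.13·ey = (-5.7037,2.0321)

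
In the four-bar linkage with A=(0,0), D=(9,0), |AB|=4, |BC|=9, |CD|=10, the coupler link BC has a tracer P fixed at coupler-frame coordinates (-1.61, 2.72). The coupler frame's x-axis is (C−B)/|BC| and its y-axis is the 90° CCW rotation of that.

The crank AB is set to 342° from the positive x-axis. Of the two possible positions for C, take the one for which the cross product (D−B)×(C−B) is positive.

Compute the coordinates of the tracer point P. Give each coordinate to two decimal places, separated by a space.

1.32 -3.20

A=(0,0), D=(9.00,0)
B = A + 4.00·(cos342°, sin342°) = (3.8042, -1.2361)
|BD| = 5.3408
circle(B,9.00) ∩ circle(D,10.00): a=0.8916, h=8.9557
  candidates: C₊=(2.5989,7.6829) cross=47.831; C₋=(6.7444,-9.7423) cross=-47.831
  mode + wants cross > 0 → take C=(2.5989,7.6829) (cross=47.831)
ex = (C−B)/|BC| = (-0.1339,0.9910); ey = (-0.9910,-0.1339)
P = B + -1.61·ex + 2.72·ey = (1.3243,-3.1958)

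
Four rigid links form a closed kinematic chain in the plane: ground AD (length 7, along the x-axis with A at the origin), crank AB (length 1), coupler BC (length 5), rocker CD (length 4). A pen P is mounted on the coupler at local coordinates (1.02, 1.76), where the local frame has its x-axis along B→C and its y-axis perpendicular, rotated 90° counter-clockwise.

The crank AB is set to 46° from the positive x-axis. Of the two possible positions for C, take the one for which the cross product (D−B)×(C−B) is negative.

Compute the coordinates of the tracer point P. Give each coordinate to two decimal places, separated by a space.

2.67 1.22

A=(0,0), D=(7.00,0)
B = A + 1.00·(cos46°, sin46°) = (0.6947, 0.7193)
|BD| = 6.3462
circle(B,5.00) ∩ circle(D,4.00): a=3.8822, h=3.1510
  candidates: C₊=(4.9090,3.4099) cross=19.997; C₋=(4.1947,-2.8514) cross=-19.997
  mode - wants cross < 0 → take C=(4.1947,-2.8514) (cross=-19.997)
ex = (C−B)/|BC| = (0.7000,-0.7141); ey = (0.7141,0.7000)
P = B + 1.02·ex + 1.76·ey = (2.6655,1.2229)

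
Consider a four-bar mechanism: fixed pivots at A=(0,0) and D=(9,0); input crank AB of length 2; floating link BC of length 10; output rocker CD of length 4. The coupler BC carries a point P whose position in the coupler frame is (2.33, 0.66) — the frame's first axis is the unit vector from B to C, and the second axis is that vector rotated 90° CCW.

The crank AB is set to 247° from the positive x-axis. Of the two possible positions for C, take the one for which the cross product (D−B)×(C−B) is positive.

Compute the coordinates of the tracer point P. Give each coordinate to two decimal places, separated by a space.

0.79 0.00

A=(0,0), D=(9.00,0)
B = A + 2.00·(cos247°, sin247°) = (-0.7815, -1.8410)
|BD| = 9.9532
circle(B,10.00) ∩ circle(D,4.00): a=9.1963, h=3.9277
  candidates: C₊=(7.5297,3.7200) cross=39.094; C₋=(8.9827,-4.0000) cross=-39.094
  mode + wants cross > 0 → take C=(7.5297,3.7200) (cross=39.094)
ex = (C−B)/|BC| = (0.8311,0.5561); ey = (-0.5561,0.8311)
P = B + 2.33·ex + 0.66·ey = (0.7880,0.0032)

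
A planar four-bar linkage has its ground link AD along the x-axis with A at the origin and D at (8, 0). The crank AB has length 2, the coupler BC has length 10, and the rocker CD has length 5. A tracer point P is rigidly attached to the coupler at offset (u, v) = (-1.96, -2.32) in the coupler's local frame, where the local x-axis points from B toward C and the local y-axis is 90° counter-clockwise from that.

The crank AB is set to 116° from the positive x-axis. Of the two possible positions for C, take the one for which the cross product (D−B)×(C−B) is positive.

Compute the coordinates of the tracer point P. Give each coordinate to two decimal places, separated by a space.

A=(0,0), D=(8.00,0)
B = A + 2.00·(cos116°, sin116°) = (-0.8767, 1.7976)
|BD| = 9.0569
circle(B,10.00) ∩ circle(D,5.00): a=8.6689, h=4.9849
  candidates: C₊=(8.6091,4.9628) cross=45.148; C₋=(6.6303,-4.8087) cross=-45.148
  mode + wants cross > 0 → take C=(8.6091,4.9628) (cross=45.148)
ex = (C−B)/|BC| = (0.9486,0.3165); ey = (-0.3165,0.9486)
P = B + -1.96·ex + -2.32·ey = (-2.0017,-1.0235)

-2.00 -1.02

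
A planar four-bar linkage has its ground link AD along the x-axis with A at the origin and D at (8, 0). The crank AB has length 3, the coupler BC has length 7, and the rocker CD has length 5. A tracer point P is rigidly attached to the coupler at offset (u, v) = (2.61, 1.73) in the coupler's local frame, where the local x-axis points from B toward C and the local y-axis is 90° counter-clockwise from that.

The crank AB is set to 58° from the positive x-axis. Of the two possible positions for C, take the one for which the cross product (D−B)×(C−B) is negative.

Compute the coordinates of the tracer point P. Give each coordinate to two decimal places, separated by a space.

4.29 0.97

A=(0,0), D=(8.00,0)
B = A + 3.00·(cos58°, sin58°) = (1.5898, 2.5441)
|BD| = 6.8967
circle(B,7.00) ∩ circle(D,5.00): a=5.1883, h=4.6991
  candidates: C₊=(8.1456,4.9979) cross=32.408; C₋=(4.6787,-3.7375) cross=-32.408
  mode - wants cross < 0 → take C=(4.6787,-3.7375) (cross=-32.408)
ex = (C−B)/|BC| = (0.4413,-0.8974); ey = (0.8974,0.4413)
P = B + 2.61·ex + 1.73·ey = (4.2939,0.9654)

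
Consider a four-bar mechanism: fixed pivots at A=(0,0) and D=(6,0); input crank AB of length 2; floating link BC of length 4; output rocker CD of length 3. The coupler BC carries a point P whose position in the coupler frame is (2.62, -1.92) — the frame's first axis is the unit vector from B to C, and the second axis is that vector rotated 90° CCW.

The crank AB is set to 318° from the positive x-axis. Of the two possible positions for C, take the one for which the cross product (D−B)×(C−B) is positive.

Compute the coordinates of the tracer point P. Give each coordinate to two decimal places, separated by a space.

A=(0,0), D=(6.00,0)
B = A + 2.00·(cos318°, sin318°) = (1.4863, -1.3383)
|BD| = 4.7079
circle(B,4.00) ∩ circle(D,3.00): a=3.0974, h=2.5310
  candidates: C₊=(3.7364,1.9688) cross=11.916; C₋=(5.1754,-2.8844) cross=-11.916
  mode + wants cross > 0 → take C=(3.7364,1.9688) (cross=11.916)
ex = (C−B)/|BC| = (0.5625,0.8268); ey = (-0.8268,0.5625)
P = B + 2.62·ex + -1.92·ey = (4.5475,-0.2522)

4.55 -0.25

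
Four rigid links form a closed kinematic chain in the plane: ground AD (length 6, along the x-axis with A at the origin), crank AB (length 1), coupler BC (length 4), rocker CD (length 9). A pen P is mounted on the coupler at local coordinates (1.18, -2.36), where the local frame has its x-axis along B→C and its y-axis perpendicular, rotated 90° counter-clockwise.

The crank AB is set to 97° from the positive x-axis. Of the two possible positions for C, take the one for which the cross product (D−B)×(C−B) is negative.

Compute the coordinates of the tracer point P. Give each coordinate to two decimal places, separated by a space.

A=(0,0), D=(6.00,0)
B = A + 1.00·(cos97°, sin97°) = (-0.1219, 0.9925)
|BD| = 6.2018
circle(B,4.00) ∩ circle(D,9.00): a=-2.1395, h=3.3797
  candidates: C₊=(-1.6929,4.6711) cross=20.960; C₋=(-2.7747,-2.0012) cross=-20.960
  mode - wants cross < 0 → take C=(-2.7747,-2.0012) (cross=-20.960)
ex = (C−B)/|BC| = (-0.6632,-0.7484); ey = (0.7484,-0.6632)
P = B + 1.18·ex + -2.36·ey = (-2.6708,1.6746)

-2.67 1.67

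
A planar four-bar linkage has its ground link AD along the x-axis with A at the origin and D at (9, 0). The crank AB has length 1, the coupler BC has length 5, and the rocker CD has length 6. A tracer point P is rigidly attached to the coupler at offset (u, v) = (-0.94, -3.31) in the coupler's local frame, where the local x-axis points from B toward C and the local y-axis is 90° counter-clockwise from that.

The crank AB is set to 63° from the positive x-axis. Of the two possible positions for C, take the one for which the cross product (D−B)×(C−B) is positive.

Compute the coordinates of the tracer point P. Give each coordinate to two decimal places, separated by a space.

1.70 -2.32

A=(0,0), D=(9.00,0)
B = A + 1.00·(cos63°, sin63°) = (0.4540, 0.8910)
|BD| = 8.5923
circle(B,5.00) ∩ circle(D,6.00): a=3.6561, h=3.4108
  candidates: C₊=(4.4440,3.9042) cross=29.306; C₋=(3.7367,-2.8805) cross=-29.306
  mode + wants cross > 0 → take C=(4.4440,3.9042) (cross=29.306)
ex = (C−B)/|BC| = (0.7980,0.6026); ey = (-0.6026,0.7980)
P = B + -0.94·ex + -3.31·ey = (1.6986,-2.3169)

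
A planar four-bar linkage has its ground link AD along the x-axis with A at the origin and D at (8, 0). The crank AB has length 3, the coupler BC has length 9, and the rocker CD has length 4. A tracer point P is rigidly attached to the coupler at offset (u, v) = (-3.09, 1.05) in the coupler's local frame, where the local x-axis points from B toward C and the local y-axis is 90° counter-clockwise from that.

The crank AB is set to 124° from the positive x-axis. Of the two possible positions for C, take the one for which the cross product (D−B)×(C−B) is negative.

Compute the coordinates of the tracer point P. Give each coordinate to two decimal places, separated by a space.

A=(0,0), D=(8.00,0)
B = A + 3.00·(cos124°, sin124°) = (-1.6776, 2.4871)
|BD| = 9.9921
circle(B,9.00) ∩ circle(D,4.00): a=8.2486, h=3.6001
  candidates: C₊=(7.2075,3.9207) cross=35.972; C₋=(5.4153,-3.0528) cross=-35.972
  mode - wants cross < 0 → take C=(5.4153,-3.0528) (cross=-35.972)
ex = (C−B)/|BC| = (0.7881,-0.6155); ey = (0.6155,0.7881)
P = B + -3.09·ex + 1.05·ey = (-3.4665,5.2167)

-3.47 5.22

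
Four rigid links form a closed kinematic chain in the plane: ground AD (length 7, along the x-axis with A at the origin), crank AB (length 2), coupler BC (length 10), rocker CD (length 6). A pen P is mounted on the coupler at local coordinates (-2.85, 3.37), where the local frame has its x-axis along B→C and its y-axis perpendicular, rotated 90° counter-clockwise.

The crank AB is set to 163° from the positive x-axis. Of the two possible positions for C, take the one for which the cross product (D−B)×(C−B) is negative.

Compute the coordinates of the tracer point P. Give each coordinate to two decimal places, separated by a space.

-1.92 5.00

A=(0,0), D=(7.00,0)
B = A + 2.00·(cos163°, sin163°) = (-1.9126, 0.5847)
|BD| = 8.9318
circle(B,10.00) ∩ circle(D,6.00): a=8.0486, h=5.9346
  candidates: C₊=(6.5073,5.9797) cross=53.007; C₋=(5.7302,-5.8641) cross=-53.007
  mode - wants cross < 0 → take C=(5.7302,-5.8641) (cross=-53.007)
ex = (C−B)/|BC| = (0.7643,-0.6449); ey = (0.6449,0.7643)
P = B + -2.85·ex + 3.37·ey = (-1.9176,4.9983)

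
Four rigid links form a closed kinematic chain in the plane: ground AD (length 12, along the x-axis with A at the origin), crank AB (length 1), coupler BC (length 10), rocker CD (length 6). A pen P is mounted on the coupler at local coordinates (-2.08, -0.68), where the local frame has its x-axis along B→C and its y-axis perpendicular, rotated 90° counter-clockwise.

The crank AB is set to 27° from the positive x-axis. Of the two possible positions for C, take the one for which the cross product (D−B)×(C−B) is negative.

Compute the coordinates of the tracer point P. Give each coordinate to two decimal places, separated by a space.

-1.21 1.08

A=(0,0), D=(12.00,0)
B = A + 1.00·(cos27°, sin27°) = (0.8910, 0.4540)
|BD| = 11.1183
circle(B,10.00) ∩ circle(D,6.00): a=8.4373, h=5.3677
  candidates: C₊=(9.5404,5.4727) cross=59.680; C₋=(9.1021,-5.2538) cross=-59.680
  mode - wants cross < 0 → take C=(9.1021,-5.2538) (cross=-59.680)
ex = (C−B)/|BC| = (0.8211,-0.5708); ey = (0.5708,0.8211)
P = B + -2.08·ex + -0.68·ey = (-1.2050,1.0829)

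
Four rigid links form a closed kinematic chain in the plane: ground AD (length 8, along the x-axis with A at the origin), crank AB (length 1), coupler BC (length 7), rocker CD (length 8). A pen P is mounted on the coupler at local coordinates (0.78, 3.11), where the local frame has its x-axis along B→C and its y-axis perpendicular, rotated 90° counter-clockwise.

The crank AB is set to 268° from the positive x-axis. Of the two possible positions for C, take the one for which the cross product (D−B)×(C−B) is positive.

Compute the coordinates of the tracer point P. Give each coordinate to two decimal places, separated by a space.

A=(0,0), D=(8.00,0)
B = A + 1.00·(cos268°, sin268°) = (-0.0349, -0.9994)
|BD| = 8.0968
circle(B,7.00) ∩ circle(D,8.00): a=3.1221, h=6.2652
  candidates: C₊=(2.2900,5.6032) cross=50.728; C₋=(3.8367,-6.8313) cross=-50.728
  mode + wants cross > 0 → take C=(2.2900,5.6032) (cross=50.728)
ex = (C−B)/|BC| = (0.3321,0.9432); ey = (-0.9432,0.3321)
P = B + 0.78·ex + 3.11·ey = (-2.7093,0.7693)

-2.71 0.77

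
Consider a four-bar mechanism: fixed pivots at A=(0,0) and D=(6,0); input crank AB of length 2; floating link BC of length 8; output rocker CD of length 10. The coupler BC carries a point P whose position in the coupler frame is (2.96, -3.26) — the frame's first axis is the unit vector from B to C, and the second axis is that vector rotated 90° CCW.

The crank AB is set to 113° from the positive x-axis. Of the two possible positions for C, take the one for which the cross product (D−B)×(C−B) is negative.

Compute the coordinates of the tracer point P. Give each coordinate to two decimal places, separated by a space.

-4.44 -0.61

A=(0,0), D=(6.00,0)
B = A + 2.00·(cos113°, sin113°) = (-0.7815, 1.8410)
|BD| = 7.0269
circle(B,8.00) ∩ circle(D,10.00): a=0.9519, h=7.9432
  candidates: C₊=(2.2182,9.2573) cross=55.816; C₋=(-1.9439,-6.0741) cross=-55.816
  mode - wants cross < 0 → take C=(-1.9439,-6.0741) (cross=-55.816)
ex = (C−B)/|BC| = (-0.1453,-0.9894); ey = (0.9894,-0.1453)
P = B + 2.96·ex + -3.26·ey = (-4.4370,-0.6139)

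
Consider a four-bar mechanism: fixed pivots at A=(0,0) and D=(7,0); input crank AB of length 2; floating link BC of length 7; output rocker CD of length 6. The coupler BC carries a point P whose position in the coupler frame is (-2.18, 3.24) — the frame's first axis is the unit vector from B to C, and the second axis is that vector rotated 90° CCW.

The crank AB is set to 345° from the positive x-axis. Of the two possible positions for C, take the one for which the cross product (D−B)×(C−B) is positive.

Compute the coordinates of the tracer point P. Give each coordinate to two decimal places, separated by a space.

-1.95 -0.97

A=(0,0), D=(7.00,0)
B = A + 2.00·(cos345°, sin345°) = (1.9319, -0.5176)
|BD| = 5.0945
circle(B,7.00) ∩ circle(D,6.00): a=3.8231, h=5.8638
  candidates: C₊=(5.1394,5.7042) cross=29.873; C₋=(6.3310,-5.9626) cross=-29.873
  mode + wants cross > 0 → take C=(5.1394,5.7042) (cross=29.873)
ex = (C−B)/|BC| = (0.4582,0.8888); ey = (-0.8888,0.4582)
P = B + -2.18·ex + 3.24·ey = (-1.9469,-0.9707)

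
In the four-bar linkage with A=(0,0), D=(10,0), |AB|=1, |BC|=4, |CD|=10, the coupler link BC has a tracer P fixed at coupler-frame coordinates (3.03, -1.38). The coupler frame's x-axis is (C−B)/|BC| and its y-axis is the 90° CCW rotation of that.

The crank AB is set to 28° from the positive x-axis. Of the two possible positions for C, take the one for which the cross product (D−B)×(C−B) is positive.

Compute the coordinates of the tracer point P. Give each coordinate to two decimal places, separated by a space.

A=(0,0), D=(10.00,0)
B = A + 1.00·(cos28°, sin28°) = (0.8829, 0.4695)
|BD| = 9.1291
circle(B,4.00) ∩ circle(D,10.00): a=-0.0361, h=3.9998
  candidates: C₊=(1.0526,4.4659) cross=36.515; C₋=(0.6412,-3.5232) cross=-36.515
  mode + wants cross > 0 → take C=(1.0526,4.4659) (cross=36.515)
ex = (C−B)/|BC| = (0.0424,0.9991); ey = (-0.9991,0.0424)
P = B + 3.03·ex + -1.38·ey = (2.3902,3.4382)

2.39 3.44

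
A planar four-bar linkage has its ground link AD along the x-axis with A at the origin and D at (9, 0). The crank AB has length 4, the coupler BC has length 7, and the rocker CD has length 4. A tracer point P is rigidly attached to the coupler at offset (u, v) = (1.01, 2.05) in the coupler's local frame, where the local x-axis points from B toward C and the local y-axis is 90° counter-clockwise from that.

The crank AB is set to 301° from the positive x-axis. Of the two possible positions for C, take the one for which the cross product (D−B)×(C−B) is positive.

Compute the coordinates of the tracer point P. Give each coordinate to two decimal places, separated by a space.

A=(0,0), D=(9.00,0)
B = A + 4.00·(cos301°, sin301°) = (2.0602, -3.4287)
|BD| = 7.7406
circle(B,7.00) ∩ circle(D,4.00): a=6.0019, h=3.6023
  candidates: C₊=(5.8455,2.4595) cross=27.884; C₋=(9.0368,-3.9998) cross=-27.884
  mode + wants cross > 0 → take C=(5.8455,2.4595) (cross=27.884)
ex = (C−B)/|BC| = (0.5408,0.8412); ey = (-0.8412,0.5408)
P = B + 1.01·ex + 2.05·ey = (0.8819,-1.4705)

0.88 -1.47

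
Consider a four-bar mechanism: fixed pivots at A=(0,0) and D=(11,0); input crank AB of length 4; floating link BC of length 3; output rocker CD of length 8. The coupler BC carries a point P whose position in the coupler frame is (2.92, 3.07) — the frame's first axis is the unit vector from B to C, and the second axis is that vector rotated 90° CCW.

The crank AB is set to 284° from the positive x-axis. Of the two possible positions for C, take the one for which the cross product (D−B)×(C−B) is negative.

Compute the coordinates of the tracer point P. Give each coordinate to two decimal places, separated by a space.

A=(0,0), D=(11.00,0)
B = A + 4.00·(cos284°, sin284°) = (0.9677, -3.8812)
|BD| = 10.7569
circle(B,3.00) ∩ circle(D,8.00): a=2.8220, h=1.0181
  candidates: C₊=(3.2322,-1.9134) cross=10.952; C₋=(3.9669,-3.8126) cross=-10.952
  mode - wants cross < 0 → take C=(3.9669,-3.8126) (cross=-10.952)
ex = (C−B)/|BC| = (0.9997,0.0229); ey = (-0.0229,0.9997)
P = B + 2.92·ex + 3.07·ey = (3.8167,-0.7452)

3.82 -0.75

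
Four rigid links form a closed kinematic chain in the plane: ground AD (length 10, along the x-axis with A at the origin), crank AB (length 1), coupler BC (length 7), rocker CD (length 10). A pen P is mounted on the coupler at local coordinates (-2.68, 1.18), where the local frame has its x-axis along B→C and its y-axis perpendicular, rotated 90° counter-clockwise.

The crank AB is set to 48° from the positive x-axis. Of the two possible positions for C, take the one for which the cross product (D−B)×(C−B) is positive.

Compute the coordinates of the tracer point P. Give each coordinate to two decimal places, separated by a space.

-1.38 -1.34

A=(0,0), D=(10.00,0)
B = A + 1.00·(cos48°, sin48°) = (0.6691, 0.7431)
|BD| = 9.3604
circle(B,7.00) ∩ circle(D,10.00): a=1.9560, h=6.7212
  candidates: C₊=(3.1525,7.2878) cross=62.913; C₋=(2.0853,-6.1121) cross=-62.913
  mode + wants cross > 0 → take C=(3.1525,7.2878) (cross=62.913)
ex = (C−B)/|BC| = (0.3548,0.9350); ey = (-0.9350,0.3548)
P = B + -2.68·ex + 1.18·ey = (-1.3849,-1.3439)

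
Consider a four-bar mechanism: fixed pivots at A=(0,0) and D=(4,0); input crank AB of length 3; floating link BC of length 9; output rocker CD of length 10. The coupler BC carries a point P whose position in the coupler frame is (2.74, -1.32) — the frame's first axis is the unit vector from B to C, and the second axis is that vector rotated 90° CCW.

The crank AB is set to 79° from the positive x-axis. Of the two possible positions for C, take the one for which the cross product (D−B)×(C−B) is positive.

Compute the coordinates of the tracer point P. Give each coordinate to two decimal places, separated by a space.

3.38 4.11

A=(0,0), D=(4.00,0)
B = A + 3.00·(cos79°, sin79°) = (0.5724, 2.9449)
|BD| = 4.5189
circle(B,9.00) ∩ circle(D,10.00): a=0.1572, h=8.9986
  candidates: C₊=(6.5559,9.6679) cross=40.664; C₋=(-5.1726,-3.9830) cross=-40.664
  mode + wants cross > 0 → take C=(6.5559,9.6679) (cross=40.664)
ex = (C−B)/|BC| = (0.6648,0.7470); ey = (-0.7470,0.6648)
P = B + 2.74·ex + -1.32·ey = (3.3801,4.1141)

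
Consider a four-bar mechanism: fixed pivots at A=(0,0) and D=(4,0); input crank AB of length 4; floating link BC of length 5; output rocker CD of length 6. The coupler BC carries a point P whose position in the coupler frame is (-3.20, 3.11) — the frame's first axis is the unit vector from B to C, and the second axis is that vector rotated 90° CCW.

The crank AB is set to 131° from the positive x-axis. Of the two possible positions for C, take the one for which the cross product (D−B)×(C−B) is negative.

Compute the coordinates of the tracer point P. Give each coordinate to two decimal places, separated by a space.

A=(0,0), D=(4.00,0)
B = A + 4.00·(cos131°, sin131°) = (-2.6242, 3.0188)
|BD| = 7.2797
circle(B,5.00) ∩ circle(D,6.00): a=2.8843, h=4.0842
  candidates: C₊=(1.6941,5.5392) cross=29.732; C₋=(-1.6933,-1.8937) cross=-29.732
  mode - wants cross < 0 → take C=(-1.6933,-1.8937) (cross=-29.732)
ex = (C−B)/|BC| = (0.1862,-0.9825); ey = (0.9825,0.1862)
P = B + -3.20·ex + 3.11·ey = (-0.1644,6.7419)

-0.16 6.74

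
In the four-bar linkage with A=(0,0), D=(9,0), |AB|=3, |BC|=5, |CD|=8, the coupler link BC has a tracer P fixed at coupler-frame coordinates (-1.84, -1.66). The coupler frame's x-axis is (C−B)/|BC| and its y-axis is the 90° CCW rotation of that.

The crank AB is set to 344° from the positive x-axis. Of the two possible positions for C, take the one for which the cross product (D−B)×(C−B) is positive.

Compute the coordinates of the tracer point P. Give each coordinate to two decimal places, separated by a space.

4.80 -2.40

A=(0,0), D=(9.00,0)
B = A + 3.00·(cos344°, sin344°) = (2.8838, -0.8269)
|BD| = 6.1719
circle(B,5.00) ∩ circle(D,8.00): a=-0.0736, h=4.9995
  candidates: C₊=(2.1410,4.1176) cross=30.856; C₋=(3.4807,-5.7912) cross=-30.856
  mode + wants cross > 0 → take C=(2.1410,4.1176) (cross=30.856)
ex = (C−B)/|BC| = (-0.1485,0.9889); ey = (-0.9889,-0.1485)
P = B + -1.84·ex + -1.66·ey = (4.7987,-2.3999)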